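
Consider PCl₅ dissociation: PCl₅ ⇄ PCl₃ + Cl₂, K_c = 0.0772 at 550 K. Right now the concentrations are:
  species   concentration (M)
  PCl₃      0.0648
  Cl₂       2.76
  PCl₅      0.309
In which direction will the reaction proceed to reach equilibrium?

Q_c = [PCl₃]·[Cl₂] / [PCl₅] = (0.0648)·(2.76) / (0.309) = 0.579
Q_c = 0.579 > K_c = 0.0772, so the reverse reaction proceeds.

toward reactants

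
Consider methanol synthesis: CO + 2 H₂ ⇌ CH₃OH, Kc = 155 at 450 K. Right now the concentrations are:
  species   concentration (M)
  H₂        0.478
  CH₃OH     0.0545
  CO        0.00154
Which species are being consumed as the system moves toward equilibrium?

Qc = [CH₃OH] / ([CO]·[H₂]²) = (0.0545) / ((0.00154)·(0.478)²) = 155
Qc = 155 = Kc; the system is at equilibrium.

none (at equilibrium)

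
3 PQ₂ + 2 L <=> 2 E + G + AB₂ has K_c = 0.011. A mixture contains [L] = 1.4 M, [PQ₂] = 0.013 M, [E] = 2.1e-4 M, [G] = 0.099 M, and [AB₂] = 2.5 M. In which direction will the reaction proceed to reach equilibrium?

forward (toward products)

Q_c = [E]²·[G]·[AB₂] / ([PQ₂]³·[L]²) = (2.1e-4)²·(0.099)·(2.5) / ((0.013)³·(1.4)²) = 0.0025
Q_c = 0.0025 < K_c = 0.011, so the forward reaction proceeds.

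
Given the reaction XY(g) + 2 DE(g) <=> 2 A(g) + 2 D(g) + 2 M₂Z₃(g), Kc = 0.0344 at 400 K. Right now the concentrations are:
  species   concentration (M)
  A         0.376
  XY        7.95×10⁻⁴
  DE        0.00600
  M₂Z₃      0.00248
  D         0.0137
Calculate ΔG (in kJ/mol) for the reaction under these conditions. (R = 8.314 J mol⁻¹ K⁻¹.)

ΔG = -5.98 kJ/mol

Qc = [A]²·[D]²·[M₂Z₃]² / ([XY]·[DE]²) = (0.376)²·(0.0137)²·(0.00248)² / ((7.95×10⁻⁴)·(0.00600)²) = 0.00570
ΔG = RT ln(Qc/Kc) = (8.314 J mol⁻¹ K⁻¹)(400 K) × ln(0.00570/0.0344)
   = (3.326 kJ/mol)(-1.798) = -5.98 kJ/mol
ΔG < 0, so the forward reaction is spontaneous (proceeds forward).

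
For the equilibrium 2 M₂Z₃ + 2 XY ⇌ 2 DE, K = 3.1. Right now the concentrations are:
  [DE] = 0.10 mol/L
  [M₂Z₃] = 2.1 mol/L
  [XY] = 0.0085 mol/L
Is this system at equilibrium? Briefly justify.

no; Q > K, reaction proceeds in reverse

Q = [DE]² / ([M₂Z₃]²·[XY]²) = (0.10)² / ((2.1)²·(0.0085)²) = 31
Q = 31 > K = 3.1: net reverse reaction.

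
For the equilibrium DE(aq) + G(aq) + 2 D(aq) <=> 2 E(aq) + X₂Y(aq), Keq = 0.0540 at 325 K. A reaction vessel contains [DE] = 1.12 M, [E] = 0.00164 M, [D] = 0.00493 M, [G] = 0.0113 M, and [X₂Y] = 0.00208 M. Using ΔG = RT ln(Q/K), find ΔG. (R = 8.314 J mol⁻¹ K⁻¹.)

ΔG = -2.94 kJ/mol

Q = [E]²·[X₂Y] / ([DE]·[G]·[D]²) = (0.00164)²·(0.00208) / ((1.12)·(0.0113)·(0.00493)²) = 0.0182
ΔG = RT ln(Q/Keq) = (8.314 J mol⁻¹ K⁻¹)(325 K) × ln(0.0182/0.0540)
   = (2.702 kJ/mol)(-1.088) = -2.94 kJ/mol
ΔG < 0, so the forward reaction is spontaneous (proceeds forward).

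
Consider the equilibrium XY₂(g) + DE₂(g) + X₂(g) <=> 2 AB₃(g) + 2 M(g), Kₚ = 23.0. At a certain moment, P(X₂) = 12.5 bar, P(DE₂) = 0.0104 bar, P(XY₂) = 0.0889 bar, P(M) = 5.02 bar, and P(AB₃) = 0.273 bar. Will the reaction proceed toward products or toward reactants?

in the reverse direction

Qₚ = P(AB₃)²·P(M)² / (P(XY₂)·P(DE₂)·P(X₂)) = (0.273)²·(5.02)² / ((0.0889)·(0.0104)·(12.5)) = 163
Qₚ = 163 > Kₚ = 23.0, so the reverse reaction proceeds.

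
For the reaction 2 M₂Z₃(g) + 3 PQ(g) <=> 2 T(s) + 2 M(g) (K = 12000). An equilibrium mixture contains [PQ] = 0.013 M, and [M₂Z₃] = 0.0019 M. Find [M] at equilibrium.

(T is a pure solid — omitted from K.)
At equilibrium, K = [M]² / ([M₂Z₃]²·[PQ]³) = 12000.
([M])² / ((0.0019)²·(0.013)³) = 12000
[M]² = 9.52e-8 ⇒ [M] = 3.1e-4 M

[M] = 3.1e-4 M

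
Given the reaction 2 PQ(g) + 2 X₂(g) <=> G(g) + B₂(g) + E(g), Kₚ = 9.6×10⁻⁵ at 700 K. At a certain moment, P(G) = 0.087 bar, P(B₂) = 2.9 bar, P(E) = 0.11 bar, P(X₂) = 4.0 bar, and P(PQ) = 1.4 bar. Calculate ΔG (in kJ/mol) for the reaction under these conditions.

ΔG = 12.9 kJ/mol

Qₚ = P(G)·P(B₂)·P(E) / (P(PQ)²·P(X₂)²) = (0.087)·(2.9)·(0.11) / ((1.4)²·(4.0)²) = 8.85×10⁻⁴
ΔG = RT ln(Qₚ/Kₚ) = (8.314 J mol⁻¹ K⁻¹)(700 K) × ln(8.85×10⁻⁴/9.6×10⁻⁵)
   = (5.820 kJ/mol)(2.221) = 12.9 kJ/mol
ΔG > 0, so the forward reaction is non-spontaneous (proceeds in reverse).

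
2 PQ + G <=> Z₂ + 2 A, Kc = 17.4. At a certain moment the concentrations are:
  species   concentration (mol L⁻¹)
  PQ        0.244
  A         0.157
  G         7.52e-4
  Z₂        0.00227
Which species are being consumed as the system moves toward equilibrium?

PQ, G (reactants)

Qc = [Z₂]·[A]² / ([PQ]²·[G]) = (0.00227)·(0.157)² / ((0.244)²·(7.52e-4)) = 1.25
Qc = 1.25 < Kc = 17.4: net forward reaction.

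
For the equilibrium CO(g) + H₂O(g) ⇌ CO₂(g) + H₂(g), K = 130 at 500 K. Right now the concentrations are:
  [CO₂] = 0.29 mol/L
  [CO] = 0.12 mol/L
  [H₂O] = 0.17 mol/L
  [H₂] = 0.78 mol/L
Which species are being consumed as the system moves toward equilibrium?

Q = [CO₂]·[H₂] / ([CO]·[H₂O]) = (0.29)·(0.78) / ((0.12)·(0.17)) = 11
Q = 11 < K = 130: net forward reaction.

CO, H₂O (reactants)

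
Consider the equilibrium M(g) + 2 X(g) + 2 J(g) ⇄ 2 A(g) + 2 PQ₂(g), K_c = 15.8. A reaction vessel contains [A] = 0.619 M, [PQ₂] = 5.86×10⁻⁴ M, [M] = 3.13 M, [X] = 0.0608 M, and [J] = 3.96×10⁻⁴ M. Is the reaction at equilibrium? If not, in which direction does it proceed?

Q_c = [A]²·[PQ₂]² / ([M]·[X]²·[J]²) = (0.619)²·(5.86×10⁻⁴)² / ((3.13)·(0.0608)²·(3.96×10⁻⁴)²) = 72.5
Q_c = 72.5 > K_c = 15.8, so the reverse reaction proceeds.

toward reactants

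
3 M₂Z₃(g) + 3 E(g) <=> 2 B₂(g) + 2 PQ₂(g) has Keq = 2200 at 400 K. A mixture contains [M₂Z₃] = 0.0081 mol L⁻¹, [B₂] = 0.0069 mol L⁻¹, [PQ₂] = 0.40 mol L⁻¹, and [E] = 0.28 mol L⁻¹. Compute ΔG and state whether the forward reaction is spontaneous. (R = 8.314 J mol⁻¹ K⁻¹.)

ΔG = -4.04 kJ/mol; the forward reaction is spontaneous

Q = [B₂]²·[PQ₂]² / ([M₂Z₃]³·[E]³) = (0.0069)²·(0.40)² / ((0.0081)³·(0.28)³) = 653
ΔG = RT ln(Q/Keq) = (8.314 J mol⁻¹ K⁻¹)(400 K) × ln(653/2200)
   = (3.326 kJ/mol)(-1.215) = -4.04 kJ/mol
ΔG < 0, so the forward reaction is spontaneous (proceeds forward).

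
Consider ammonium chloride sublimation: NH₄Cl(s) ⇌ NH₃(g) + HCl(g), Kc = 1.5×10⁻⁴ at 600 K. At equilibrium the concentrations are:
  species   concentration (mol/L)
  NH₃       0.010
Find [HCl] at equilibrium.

[HCl] = 0.015 mol/L

(NH₄Cl is a pure solid — omitted from Kc.)
At equilibrium, Kc = [NH₃]·[HCl] = 1.5×10⁻⁴.
(0.010)·([HCl]) = 1.5×10⁻⁴
[HCl] = 0.0150 = 0.015 mol/L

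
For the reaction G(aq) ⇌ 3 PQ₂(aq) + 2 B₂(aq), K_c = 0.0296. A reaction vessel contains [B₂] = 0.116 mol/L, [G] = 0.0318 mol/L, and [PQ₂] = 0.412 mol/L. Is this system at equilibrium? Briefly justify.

yes, at equilibrium

Q_c = [PQ₂]³·[B₂]² / [G] = (0.412)³·(0.116)² / (0.0318) = 0.0296
Q_c = 0.0296 = K_c; the system is at equilibrium.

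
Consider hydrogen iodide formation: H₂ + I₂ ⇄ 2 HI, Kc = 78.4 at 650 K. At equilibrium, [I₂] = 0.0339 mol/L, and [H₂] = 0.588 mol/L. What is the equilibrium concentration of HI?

[HI] = 1.25 mol/L

At equilibrium, Kc = [HI]² / ([H₂]·[I₂]) = 78.4.
([HI])² / ((0.588)·(0.0339)) = 78.4
[HI]² = 1.56 ⇒ [HI] = 1.25 mol/L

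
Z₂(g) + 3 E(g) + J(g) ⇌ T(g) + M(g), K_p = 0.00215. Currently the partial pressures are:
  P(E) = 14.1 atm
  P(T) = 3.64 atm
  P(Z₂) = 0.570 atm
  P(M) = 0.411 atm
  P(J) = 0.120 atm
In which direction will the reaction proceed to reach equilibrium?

toward reactants

Q_p = P(T)·P(M) / (P(Z₂)·P(E)³·P(J)) = (3.64)·(0.411) / ((0.570)·(14.1)³·(0.120)) = 0.00780
Q_p = 0.00780 > K_p = 0.00215, so the reverse reaction proceeds.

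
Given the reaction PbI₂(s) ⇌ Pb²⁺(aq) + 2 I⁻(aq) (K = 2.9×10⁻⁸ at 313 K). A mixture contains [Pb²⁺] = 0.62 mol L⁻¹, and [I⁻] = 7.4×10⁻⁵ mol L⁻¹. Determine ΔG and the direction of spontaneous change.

(PbI₂ is a pure solid — omitted from Q.)
Q = [Pb²⁺]·[I⁻]² = (0.62)·(7.4×10⁻⁵)² = 3.40×10⁻⁹
ΔG = RT ln(Q/K) = (8.314 J mol⁻¹ K⁻¹)(313 K) × ln(3.40×10⁻⁹/2.9×10⁻⁸)
   = (2.602 kJ/mol)(-2.144) = -5.58 kJ/mol
ΔG < 0, so the forward reaction is spontaneous (proceeds forward).

ΔG = -5.58 kJ/mol; the forward reaction is spontaneous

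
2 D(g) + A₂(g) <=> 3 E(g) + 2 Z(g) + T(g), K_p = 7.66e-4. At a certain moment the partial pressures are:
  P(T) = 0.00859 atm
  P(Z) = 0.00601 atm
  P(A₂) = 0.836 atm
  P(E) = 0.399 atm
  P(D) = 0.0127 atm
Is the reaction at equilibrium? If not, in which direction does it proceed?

Q_p = P(E)³·P(Z)²·P(T) / (P(D)²·P(A₂)) = (0.399)³·(0.00601)²·(0.00859) / ((0.0127)²·(0.836)) = 1.46e-4
Q_p = 1.46e-4 < K_p = 7.66e-4, so the forward reaction proceeds.

forward (toward products)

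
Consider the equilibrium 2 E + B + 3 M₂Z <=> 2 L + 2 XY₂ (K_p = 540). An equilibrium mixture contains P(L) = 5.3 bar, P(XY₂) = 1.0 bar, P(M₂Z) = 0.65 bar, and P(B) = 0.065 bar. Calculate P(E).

P(E) = 1.7 bar

At equilibrium, K_p = P(L)²·P(XY₂)² / (P(E)²·P(B)·P(M₂Z)³) = 540.
(5.3)²·(1.0)² / ((P(E))²·(0.065)·(0.65)³) = 540
P(E)² = 2.91 ⇒ P(E) = 1.7 bar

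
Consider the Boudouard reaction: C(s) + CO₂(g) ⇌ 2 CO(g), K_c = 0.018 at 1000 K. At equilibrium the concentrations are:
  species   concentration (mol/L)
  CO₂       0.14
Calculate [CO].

(C is a pure solid — omitted from K_c.)
At equilibrium, K_c = [CO]² / [CO₂] = 0.018.
([CO])² / (0.14) = 0.018
[CO]² = 0.00252 ⇒ [CO] = 0.050 mol/L

[CO] = 0.050 mol/L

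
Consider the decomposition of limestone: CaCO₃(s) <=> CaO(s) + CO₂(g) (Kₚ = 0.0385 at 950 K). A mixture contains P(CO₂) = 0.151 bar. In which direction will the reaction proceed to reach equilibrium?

to the left

(CaCO₃, CaO are pure solids — omitted from Qₚ.)
Qₚ = P(CO₂) = 0.151
Qₚ = 0.151 > Kₚ = 0.0385, so the reverse reaction proceeds.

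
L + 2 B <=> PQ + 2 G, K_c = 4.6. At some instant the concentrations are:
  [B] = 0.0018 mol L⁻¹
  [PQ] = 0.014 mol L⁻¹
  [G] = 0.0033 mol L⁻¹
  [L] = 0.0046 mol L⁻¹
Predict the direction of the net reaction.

Q_c = [PQ]·[G]² / ([L]·[B]²) = (0.014)·(0.0033)² / ((0.0046)·(0.0018)²) = 10
Q_c = 10 > K_c = 4.6, so the reverse reaction proceeds.

reverse (toward reactants)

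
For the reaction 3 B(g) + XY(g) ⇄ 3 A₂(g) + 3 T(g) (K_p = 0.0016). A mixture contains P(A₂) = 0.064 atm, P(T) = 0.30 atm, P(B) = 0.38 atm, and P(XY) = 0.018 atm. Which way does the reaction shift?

Q_p = P(A₂)³·P(T)³ / (P(B)³·P(XY)) = (0.064)³·(0.30)³ / ((0.38)³·(0.018)) = 0.0072
Q_p = 0.0072 > K_p = 0.0016, so the reverse reaction proceeds.

to the left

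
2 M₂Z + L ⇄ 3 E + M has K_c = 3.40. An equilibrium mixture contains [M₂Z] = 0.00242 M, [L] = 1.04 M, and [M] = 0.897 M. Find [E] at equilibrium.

At equilibrium, K_c = [E]³·[M] / ([M₂Z]²·[L]) = 3.40.
([E])³·(0.897) / ((0.00242)²·(1.04)) = 3.40
[E]³ = 2.31×10⁻⁵ ⇒ [E] = 0.0285 M

[E] = 0.0285 M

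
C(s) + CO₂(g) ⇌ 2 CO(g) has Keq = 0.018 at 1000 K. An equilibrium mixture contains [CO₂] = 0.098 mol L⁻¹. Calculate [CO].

[CO] = 0.042 mol L⁻¹

(C is a pure solid — omitted from Keq.)
At equilibrium, Keq = [CO]² / [CO₂] = 0.018.
([CO])² / (0.098) = 0.018
[CO]² = 0.00176 ⇒ [CO] = 0.042 mol L⁻¹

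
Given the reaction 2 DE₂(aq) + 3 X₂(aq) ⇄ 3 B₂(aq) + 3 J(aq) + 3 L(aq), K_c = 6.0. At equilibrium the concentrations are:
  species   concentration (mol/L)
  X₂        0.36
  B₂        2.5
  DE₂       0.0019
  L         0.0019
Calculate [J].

[J] = 2.1 mol/L

At equilibrium, K_c = [B₂]³·[J]³·[L]³ / ([DE₂]²·[X₂]³) = 6.0.
(2.5)³·([J])³·(0.0019)³ / ((0.0019)²·(0.36)³) = 6.0
[J]³ = 9.43 ⇒ [J] = 2.1 mol/L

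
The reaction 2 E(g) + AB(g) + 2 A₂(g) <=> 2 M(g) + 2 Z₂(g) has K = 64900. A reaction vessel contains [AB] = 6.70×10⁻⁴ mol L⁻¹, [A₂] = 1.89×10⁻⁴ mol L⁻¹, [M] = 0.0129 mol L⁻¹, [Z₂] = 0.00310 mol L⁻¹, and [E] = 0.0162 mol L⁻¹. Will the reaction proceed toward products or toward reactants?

Q = [M]²·[Z₂]² / ([E]²·[AB]·[A₂]²) = (0.0129)²·(0.00310)² / ((0.0162)²·(6.70×10⁻⁴)·(1.89×10⁻⁴)²) = 2.55×10⁵
Q = 2.55×10⁵ > K = 64900, so the reverse reaction proceeds.

in the reverse direction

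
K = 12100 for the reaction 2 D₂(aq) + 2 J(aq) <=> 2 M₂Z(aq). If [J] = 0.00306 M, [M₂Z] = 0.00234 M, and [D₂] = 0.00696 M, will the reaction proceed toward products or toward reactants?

Q = [M₂Z]² / ([D₂]²·[J]²) = (0.00234)² / ((0.00696)²·(0.00306)²) = 12100
Q = 12100 = K, so the system is already at equilibrium.

neither direction; the system is at equilibrium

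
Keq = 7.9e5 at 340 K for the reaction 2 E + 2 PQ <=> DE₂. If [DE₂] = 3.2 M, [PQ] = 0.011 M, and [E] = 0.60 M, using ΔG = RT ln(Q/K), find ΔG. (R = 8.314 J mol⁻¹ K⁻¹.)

ΔG = -6.71 kJ/mol

Q = [DE₂] / ([E]²·[PQ]²) = (3.2) / ((0.60)²·(0.011)²) = 73500
ΔG = RT ln(Q/Keq) = (8.314 J mol⁻¹ K⁻¹)(340 K) × ln(73500/7.9e5)
   = (2.827 kJ/mol)(-2.375) = -6.71 kJ/mol
ΔG < 0, so the forward reaction is spontaneous (proceeds forward).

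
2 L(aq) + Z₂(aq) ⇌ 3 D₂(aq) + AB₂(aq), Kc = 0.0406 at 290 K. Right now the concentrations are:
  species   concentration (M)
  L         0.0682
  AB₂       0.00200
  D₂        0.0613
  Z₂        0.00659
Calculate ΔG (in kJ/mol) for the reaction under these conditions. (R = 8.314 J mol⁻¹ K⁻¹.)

Qc = [D₂]³·[AB₂] / ([L]²·[Z₂]) = (0.0613)³·(0.00200) / ((0.0682)²·(0.00659)) = 0.0150
ΔG = RT ln(Qc/Kc) = (8.314 J mol⁻¹ K⁻¹)(290 K) × ln(0.0150/0.0406)
   = (2.411 kJ/mol)(-0.9957) = -2.40 kJ/mol
ΔG < 0, so the forward reaction is spontaneous (proceeds forward).

ΔG = -2.40 kJ/mol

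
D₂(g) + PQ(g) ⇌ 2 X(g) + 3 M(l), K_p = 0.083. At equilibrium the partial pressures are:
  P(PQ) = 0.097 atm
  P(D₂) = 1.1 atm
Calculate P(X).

P(X) = 0.094 atm

(M is a pure liquid — omitted from K_p.)
At equilibrium, K_p = P(X)² / (P(D₂)·P(PQ)) = 0.083.
(P(X))² / ((1.1)·(0.097)) = 0.083
P(X)² = 0.00886 ⇒ P(X) = 0.094 atm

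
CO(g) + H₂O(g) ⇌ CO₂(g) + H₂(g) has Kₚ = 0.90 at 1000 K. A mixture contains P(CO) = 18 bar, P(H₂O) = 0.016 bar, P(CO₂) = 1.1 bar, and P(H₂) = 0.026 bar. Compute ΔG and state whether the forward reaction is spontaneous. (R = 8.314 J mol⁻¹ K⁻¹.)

ΔG = -18.3 kJ/mol; the forward reaction is spontaneous

Qₚ = P(CO₂)·P(H₂) / (P(CO)·P(H₂O)) = (1.1)·(0.026) / ((18)·(0.016)) = 0.0993
ΔG = RT ln(Qₚ/Kₚ) = (8.314 J mol⁻¹ K⁻¹)(1000 K) × ln(0.0993/0.90)
   = (8.314 kJ/mol)(-2.204) = -18.3 kJ/mol
ΔG < 0, so the forward reaction is spontaneous (proceeds forward).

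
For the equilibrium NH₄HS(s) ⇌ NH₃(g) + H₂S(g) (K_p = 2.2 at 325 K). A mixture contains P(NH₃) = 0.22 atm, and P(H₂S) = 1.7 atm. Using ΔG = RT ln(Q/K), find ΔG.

(NH₄HS is a pure solid — omitted from Q_p.)
Q_p = P(NH₃)·P(H₂S) = (0.22)·(1.7) = 0.374
ΔG = RT ln(Q_p/K_p) = (8.314 J mol⁻¹ K⁻¹)(325 K) × ln(0.374/2.2)
   = (2.702 kJ/mol)(-1.772) = -4.79 kJ/mol
ΔG < 0, so the forward reaction is spontaneous (proceeds forward).

ΔG = -4.79 kJ/mol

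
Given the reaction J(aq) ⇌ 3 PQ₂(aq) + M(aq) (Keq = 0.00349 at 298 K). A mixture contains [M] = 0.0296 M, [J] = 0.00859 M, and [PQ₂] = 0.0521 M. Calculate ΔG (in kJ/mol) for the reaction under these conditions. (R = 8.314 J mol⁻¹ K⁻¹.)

Q = [PQ₂]³·[M] / [J] = (0.0521)³·(0.0296) / (0.00859) = 4.87×10⁻⁴
ΔG = RT ln(Q/Keq) = (8.314 J mol⁻¹ K⁻¹)(298 K) × ln(4.87×10⁻⁴/0.00349)
   = (2.478 kJ/mol)(-1.969) = -4.88 kJ/mol
ΔG < 0, so the forward reaction is spontaneous (proceeds forward).

ΔG = -4.88 kJ/mol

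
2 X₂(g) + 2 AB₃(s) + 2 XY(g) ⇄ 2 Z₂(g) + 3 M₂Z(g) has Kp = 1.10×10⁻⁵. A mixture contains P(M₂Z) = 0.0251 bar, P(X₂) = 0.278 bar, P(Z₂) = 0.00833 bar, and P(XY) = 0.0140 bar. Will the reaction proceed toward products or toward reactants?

in the reverse direction

(AB₃ is a pure solid — omitted from Qp.)
Qp = P(Z₂)²·P(M₂Z)³ / (P(X₂)²·P(XY)²) = (0.00833)²·(0.0251)³ / ((0.278)²·(0.0140)²) = 7.24×10⁻⁵
Qp = 7.24×10⁻⁵ > Kp = 1.10×10⁻⁵, so the reverse reaction proceeds.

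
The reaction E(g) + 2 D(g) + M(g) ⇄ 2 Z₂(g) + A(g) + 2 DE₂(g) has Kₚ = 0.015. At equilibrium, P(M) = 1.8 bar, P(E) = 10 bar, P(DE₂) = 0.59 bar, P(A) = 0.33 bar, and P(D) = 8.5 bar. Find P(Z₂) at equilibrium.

P(Z₂) = 13 bar

At equilibrium, Kₚ = P(Z₂)²·P(A)·P(DE₂)² / (P(E)·P(D)²·P(M)) = 0.015.
(P(Z₂))²·(0.33)·(0.59)² / ((10)·(8.5)²·(1.8)) = 0.015
P(Z₂)² = 170 ⇒ P(Z₂) = 13 bar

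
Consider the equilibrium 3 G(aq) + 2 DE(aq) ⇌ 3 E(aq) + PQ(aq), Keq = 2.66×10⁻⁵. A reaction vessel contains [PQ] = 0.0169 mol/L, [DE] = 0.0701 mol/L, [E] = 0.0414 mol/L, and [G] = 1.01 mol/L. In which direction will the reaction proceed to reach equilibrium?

reverse (toward reactants)

Q = [E]³·[PQ] / ([G]³·[DE]²) = (0.0414)³·(0.0169) / ((1.01)³·(0.0701)²) = 2.37×10⁻⁴
Q = 2.37×10⁻⁴ > Keq = 2.66×10⁻⁵, so the reverse reaction proceeds.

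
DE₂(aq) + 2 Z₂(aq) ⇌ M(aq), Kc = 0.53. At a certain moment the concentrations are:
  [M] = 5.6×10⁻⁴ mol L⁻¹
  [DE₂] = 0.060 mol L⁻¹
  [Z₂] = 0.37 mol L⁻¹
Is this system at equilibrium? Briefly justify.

Qc = [M] / ([DE₂]·[Z₂]²) = (5.6×10⁻⁴) / ((0.060)·(0.37)²) = 0.068
Qc = 0.068 < Kc = 0.53: net forward reaction.

no; Q < K, reaction proceeds forward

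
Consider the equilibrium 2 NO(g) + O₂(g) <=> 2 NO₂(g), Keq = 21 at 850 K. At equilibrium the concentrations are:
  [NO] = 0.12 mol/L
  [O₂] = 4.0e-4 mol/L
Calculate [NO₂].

[NO₂] = 0.011 mol/L

At equilibrium, Keq = [NO₂]² / ([NO]²·[O₂]) = 21.
([NO₂])² / ((0.12)²·(4.0e-4)) = 21
[NO₂]² = 1.21e-4 ⇒ [NO₂] = 0.011 mol/L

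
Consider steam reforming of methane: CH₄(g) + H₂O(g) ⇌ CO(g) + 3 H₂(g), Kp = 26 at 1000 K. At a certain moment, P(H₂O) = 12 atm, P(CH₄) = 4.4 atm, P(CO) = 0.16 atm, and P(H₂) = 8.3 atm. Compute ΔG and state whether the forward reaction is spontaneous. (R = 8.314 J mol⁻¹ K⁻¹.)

ΔG = -22.5 kJ/mol; the forward reaction is spontaneous

Qp = P(CO)·P(H₂)³ / (P(CH₄)·P(H₂O)) = (0.16)·(8.3)³ / ((4.4)·(12)) = 1.73
ΔG = RT ln(Qp/Kp) = (8.314 J mol⁻¹ K⁻¹)(1000 K) × ln(1.73/26)
   = (8.314 kJ/mol)(-2.710) = -22.5 kJ/mol
ΔG < 0, so the forward reaction is spontaneous (proceeds forward).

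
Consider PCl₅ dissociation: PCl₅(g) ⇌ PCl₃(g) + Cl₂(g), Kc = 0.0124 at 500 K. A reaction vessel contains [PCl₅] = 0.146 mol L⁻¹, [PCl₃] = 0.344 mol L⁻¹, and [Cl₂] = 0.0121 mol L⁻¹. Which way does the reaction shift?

reverse (toward reactants)

Qc = [PCl₃]·[Cl₂] / [PCl₅] = (0.344)·(0.0121) / (0.146) = 0.0285
Qc = 0.0285 > Kc = 0.0124, so the reverse reaction proceeds.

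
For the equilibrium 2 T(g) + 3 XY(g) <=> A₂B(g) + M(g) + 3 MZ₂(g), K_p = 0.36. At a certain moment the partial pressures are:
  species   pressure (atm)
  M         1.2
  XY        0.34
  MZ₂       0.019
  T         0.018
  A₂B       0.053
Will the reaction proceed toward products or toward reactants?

to the right

Q_p = P(A₂B)·P(M)·P(MZ₂)³ / (P(T)²·P(XY)³) = (0.053)·(1.2)·(0.019)³ / ((0.018)²·(0.34)³) = 0.034
Q_p = 0.034 < K_p = 0.36, so the forward reaction proceeds.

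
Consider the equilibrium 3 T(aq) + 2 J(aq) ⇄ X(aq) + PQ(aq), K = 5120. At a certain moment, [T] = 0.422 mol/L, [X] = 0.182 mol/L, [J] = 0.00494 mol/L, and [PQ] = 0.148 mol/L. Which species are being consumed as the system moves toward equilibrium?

X, PQ (products)

Q = [X]·[PQ] / ([T]³·[J]²) = (0.182)·(0.148) / ((0.422)³·(0.00494)²) = 14700
Q = 14700 > K = 5120: net reverse reaction.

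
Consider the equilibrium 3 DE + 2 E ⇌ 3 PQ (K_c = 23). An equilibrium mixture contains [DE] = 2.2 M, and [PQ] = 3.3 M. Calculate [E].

[E] = 0.38 M

At equilibrium, K_c = [PQ]³ / ([DE]³·[E]²) = 23.
(3.3)³ / ((2.2)³·([E])²) = 23
[E]² = 0.147 ⇒ [E] = 0.38 M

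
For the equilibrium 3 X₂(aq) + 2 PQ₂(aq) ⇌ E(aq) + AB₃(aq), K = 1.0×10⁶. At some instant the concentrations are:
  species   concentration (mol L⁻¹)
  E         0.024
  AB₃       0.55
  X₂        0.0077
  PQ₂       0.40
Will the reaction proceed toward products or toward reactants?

Q = [E]·[AB₃] / ([X₂]³·[PQ₂]²) = (0.024)·(0.55) / ((0.0077)³·(0.40)²) = 1.8×10⁵
Q = 1.8×10⁵ < K = 1.0×10⁶, so the forward reaction proceeds.

in the forward direction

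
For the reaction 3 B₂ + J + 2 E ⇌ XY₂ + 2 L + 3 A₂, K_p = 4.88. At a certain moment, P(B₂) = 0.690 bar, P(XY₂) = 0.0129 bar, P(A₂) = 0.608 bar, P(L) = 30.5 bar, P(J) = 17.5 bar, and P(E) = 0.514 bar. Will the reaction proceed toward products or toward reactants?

Q_p = P(XY₂)·P(L)²·P(A₂)³ / (P(B₂)³·P(J)·P(E)²) = (0.0129)·(30.5)²·(0.608)³ / ((0.690)³·(17.5)·(0.514)²) = 1.78
Q_p = 1.78 < K_p = 4.88, so the forward reaction proceeds.

forward (toward products)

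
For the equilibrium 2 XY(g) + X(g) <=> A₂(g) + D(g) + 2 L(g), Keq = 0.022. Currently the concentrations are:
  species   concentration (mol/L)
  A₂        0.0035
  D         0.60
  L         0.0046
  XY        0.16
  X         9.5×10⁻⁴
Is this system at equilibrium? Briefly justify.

no; Q < K, reaction proceeds forward

Q = [A₂]·[D]·[L]² / ([XY]²·[X]) = (0.0035)·(0.60)·(0.0046)² / ((0.16)²·(9.5×10⁻⁴)) = 0.0018
Q = 0.0018 < Keq = 0.022: net forward reaction.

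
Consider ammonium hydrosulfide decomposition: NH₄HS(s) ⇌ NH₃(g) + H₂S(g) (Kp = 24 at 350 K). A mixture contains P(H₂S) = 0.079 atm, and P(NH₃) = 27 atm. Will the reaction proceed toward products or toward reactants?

(NH₄HS is a pure solid — omitted from Qp.)
Qp = P(NH₃)·P(H₂S) = (27)·(0.079) = 2.1
Qp = 2.1 < Kp = 24, so the forward reaction proceeds.

in the forward direction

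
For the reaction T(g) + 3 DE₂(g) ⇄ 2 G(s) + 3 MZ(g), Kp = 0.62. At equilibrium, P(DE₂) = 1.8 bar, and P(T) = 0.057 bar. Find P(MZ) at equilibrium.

(G is a pure solid — omitted from Kp.)
At equilibrium, Kp = P(MZ)³ / (P(T)·P(DE₂)³) = 0.62.
(P(MZ))³ / ((0.057)·(1.8)³) = 0.62
P(MZ)³ = 0.206 ⇒ P(MZ) = 0.59 bar

P(MZ) = 0.59 bar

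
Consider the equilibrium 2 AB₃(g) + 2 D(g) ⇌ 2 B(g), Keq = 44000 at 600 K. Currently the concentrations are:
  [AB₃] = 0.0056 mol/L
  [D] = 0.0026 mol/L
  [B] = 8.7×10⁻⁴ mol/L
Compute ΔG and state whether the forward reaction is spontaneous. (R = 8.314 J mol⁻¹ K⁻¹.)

Q = [B]² / ([AB₃]²·[D]²) = (8.7×10⁻⁴)² / ((0.0056)²·(0.0026)²) = 3570
ΔG = RT ln(Q/Keq) = (8.314 J mol⁻¹ K⁻¹)(600 K) × ln(3570/44000)
   = (4.988 kJ/mol)(-2.512) = -12.5 kJ/mol
ΔG < 0, so the forward reaction is spontaneous (proceeds forward).

ΔG = -12.5 kJ/mol; the forward reaction is spontaneous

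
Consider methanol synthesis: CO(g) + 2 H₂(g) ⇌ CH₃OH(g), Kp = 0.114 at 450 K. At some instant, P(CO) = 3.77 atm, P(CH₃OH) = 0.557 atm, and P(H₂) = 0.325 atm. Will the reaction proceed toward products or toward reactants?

Qp = P(CH₃OH) / (P(CO)·P(H₂)²) = (0.557) / ((3.77)·(0.325)²) = 1.40
Qp = 1.40 > Kp = 0.114, so the reverse reaction proceeds.

to the left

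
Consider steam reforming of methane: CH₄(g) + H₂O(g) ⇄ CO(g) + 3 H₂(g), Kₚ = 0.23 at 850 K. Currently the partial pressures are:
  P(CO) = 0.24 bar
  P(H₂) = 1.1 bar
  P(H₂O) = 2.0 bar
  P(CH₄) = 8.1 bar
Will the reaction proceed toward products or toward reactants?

Qₚ = P(CO)·P(H₂)³ / (P(CH₄)·P(H₂O)) = (0.24)·(1.1)³ / ((8.1)·(2.0)) = 0.020
Qₚ = 0.020 < Kₚ = 0.23, so the forward reaction proceeds.

in the forward direction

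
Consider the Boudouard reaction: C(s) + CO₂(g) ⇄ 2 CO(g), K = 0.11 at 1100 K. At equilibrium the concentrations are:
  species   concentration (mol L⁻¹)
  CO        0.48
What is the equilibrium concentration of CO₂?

(C is a pure solid — omitted from K.)
At equilibrium, K = [CO]² / [CO₂] = 0.11.
(0.48)² / ([CO₂]) = 0.11
[CO₂] = 2.09 = 2.1 mol L⁻¹

[CO₂] = 2.1 mol L⁻¹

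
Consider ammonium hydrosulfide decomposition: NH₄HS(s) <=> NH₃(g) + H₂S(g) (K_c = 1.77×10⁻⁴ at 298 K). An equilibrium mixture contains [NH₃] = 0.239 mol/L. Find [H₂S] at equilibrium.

(NH₄HS is a pure solid — omitted from K_c.)
At equilibrium, K_c = [NH₃]·[H₂S] = 1.77×10⁻⁴.
(0.239)·([H₂S]) = 1.77×10⁻⁴
[H₂S] = 7.41×10⁻⁴ mol/L

[H₂S] = 7.41×10⁻⁴ mol/L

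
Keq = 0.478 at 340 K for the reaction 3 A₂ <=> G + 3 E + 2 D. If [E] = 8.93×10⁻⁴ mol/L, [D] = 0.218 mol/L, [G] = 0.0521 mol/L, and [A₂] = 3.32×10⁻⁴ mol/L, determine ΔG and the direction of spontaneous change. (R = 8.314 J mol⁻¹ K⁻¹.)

ΔG = -6.49 kJ/mol; the forward reaction is spontaneous

Q = [G]·[E]³·[D]² / [A₂]³ = (0.0521)·(8.93×10⁻⁴)³·(0.218)² / (3.32×10⁻⁴)³ = 0.0482
ΔG = RT ln(Q/Keq) = (8.314 J mol⁻¹ K⁻¹)(340 K) × ln(0.0482/0.478)
   = (2.827 kJ/mol)(-2.294) = -6.49 kJ/mol
ΔG < 0, so the forward reaction is spontaneous (proceeds forward).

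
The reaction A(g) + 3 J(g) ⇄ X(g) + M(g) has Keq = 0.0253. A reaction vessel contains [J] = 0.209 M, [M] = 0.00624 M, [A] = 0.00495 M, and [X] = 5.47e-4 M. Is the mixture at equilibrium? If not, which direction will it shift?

Q = [X]·[M] / ([A]·[J]³) = (5.47e-4)·(0.00624) / ((0.00495)·(0.209)³) = 0.0755
Q = 0.0755 > Keq = 0.0253: net reverse reaction.

no; Q > K, reaction proceeds in reverse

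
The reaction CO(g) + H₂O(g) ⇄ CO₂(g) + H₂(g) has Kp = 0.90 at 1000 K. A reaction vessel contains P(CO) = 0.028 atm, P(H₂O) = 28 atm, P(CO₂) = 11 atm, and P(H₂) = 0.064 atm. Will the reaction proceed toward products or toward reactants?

Qp = P(CO₂)·P(H₂) / (P(CO)·P(H₂O)) = (11)·(0.064) / ((0.028)·(28)) = 0.90
Qp = 0.90 = Kp, so the system is already at equilibrium.

no net change (already at equilibrium)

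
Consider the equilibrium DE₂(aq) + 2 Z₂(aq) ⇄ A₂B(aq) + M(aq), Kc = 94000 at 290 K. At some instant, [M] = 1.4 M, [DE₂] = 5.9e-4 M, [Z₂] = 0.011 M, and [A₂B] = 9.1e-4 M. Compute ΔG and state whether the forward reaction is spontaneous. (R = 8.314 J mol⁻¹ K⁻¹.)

ΔG = -4.01 kJ/mol; the forward reaction is spontaneous

Qc = [A₂B]·[M] / ([DE₂]·[Z₂]²) = (9.1e-4)·(1.4) / ((5.9e-4)·(0.011)²) = 17800
ΔG = RT ln(Qc/Kc) = (8.314 J mol⁻¹ K⁻¹)(290 K) × ln(17800/94000)
   = (2.411 kJ/mol)(-1.664) = -4.01 kJ/mol
ΔG < 0, so the forward reaction is spontaneous (proceeds forward).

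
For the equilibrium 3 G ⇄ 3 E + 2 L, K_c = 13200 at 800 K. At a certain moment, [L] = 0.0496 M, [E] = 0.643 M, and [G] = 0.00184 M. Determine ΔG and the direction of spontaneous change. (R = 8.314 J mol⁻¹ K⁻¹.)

ΔG = 13.8 kJ/mol; the forward reaction is non-spontaneous

Q_c = [E]³·[L]² / [G]³ = (0.643)³·(0.0496)² / (0.00184)³ = 1.05×10⁵
ΔG = RT ln(Q_c/K_c) = (8.314 J mol⁻¹ K⁻¹)(800 K) × ln(1.05×10⁵/13200)
   = (6.651 kJ/mol)(2.074) = 13.8 kJ/mol
ΔG > 0, so the forward reaction is non-spontaneous (proceeds in reverse).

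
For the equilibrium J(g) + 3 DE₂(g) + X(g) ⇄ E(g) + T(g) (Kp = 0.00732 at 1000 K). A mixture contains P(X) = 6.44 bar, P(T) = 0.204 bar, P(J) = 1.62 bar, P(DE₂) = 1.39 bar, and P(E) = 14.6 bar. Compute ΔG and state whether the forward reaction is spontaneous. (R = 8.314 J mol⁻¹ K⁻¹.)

ΔG = 22.2 kJ/mol; the forward reaction is non-spontaneous

Qp = P(E)·P(T) / (P(J)·P(DE₂)³·P(X)) = (14.6)·(0.204) / ((1.62)·(1.39)³·(6.44)) = 0.106
ΔG = RT ln(Qp/Kp) = (8.314 J mol⁻¹ K⁻¹)(1000 K) × ln(0.106/0.00732)
   = (8.314 kJ/mol)(2.673) = 22.2 kJ/mol
ΔG > 0, so the forward reaction is non-spontaneous (proceeds in reverse).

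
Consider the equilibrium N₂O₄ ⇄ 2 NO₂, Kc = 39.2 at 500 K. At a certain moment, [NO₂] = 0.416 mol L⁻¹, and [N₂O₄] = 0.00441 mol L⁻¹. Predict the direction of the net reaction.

Qc = [NO₂]² / [N₂O₄] = (0.416)² / (0.00441) = 39.2
Qc = 39.2 = Kc, so the system is already at equilibrium.

no net change (already at equilibrium)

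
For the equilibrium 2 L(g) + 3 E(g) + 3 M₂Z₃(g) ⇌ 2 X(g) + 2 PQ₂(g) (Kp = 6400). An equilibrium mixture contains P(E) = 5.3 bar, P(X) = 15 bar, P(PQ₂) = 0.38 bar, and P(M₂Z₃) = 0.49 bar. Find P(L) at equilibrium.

P(L) = 0.017 bar

At equilibrium, Kp = P(X)²·P(PQ₂)² / (P(L)²·P(E)³·P(M₂Z₃)³) = 6400.
(15)²·(0.38)² / ((P(L))²·(5.3)³·(0.49)³) = 6400
P(L)² = 2.90e-4 ⇒ P(L) = 0.017 bar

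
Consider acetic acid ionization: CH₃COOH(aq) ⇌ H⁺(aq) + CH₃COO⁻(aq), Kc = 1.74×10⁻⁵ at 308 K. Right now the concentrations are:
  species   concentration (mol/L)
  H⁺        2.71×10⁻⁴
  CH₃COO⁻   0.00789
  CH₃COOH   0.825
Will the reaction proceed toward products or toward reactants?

to the right

Qc = [H⁺]·[CH₃COO⁻] / [CH₃COOH] = (2.71×10⁻⁴)·(0.00789) / (0.825) = 2.59×10⁻⁶
Qc = 2.59×10⁻⁶ < Kc = 1.74×10⁻⁵, so the forward reaction proceeds.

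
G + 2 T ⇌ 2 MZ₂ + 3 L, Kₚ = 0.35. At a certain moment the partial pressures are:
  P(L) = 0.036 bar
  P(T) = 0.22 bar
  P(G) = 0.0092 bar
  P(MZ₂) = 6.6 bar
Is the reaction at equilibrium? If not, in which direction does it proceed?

Qₚ = P(MZ₂)²·P(L)³ / (P(G)·P(T)²) = (6.6)²·(0.036)³ / ((0.0092)·(0.22)²) = 4.6
Qₚ = 4.6 > Kₚ = 0.35, so the reverse reaction proceeds.

in the reverse direction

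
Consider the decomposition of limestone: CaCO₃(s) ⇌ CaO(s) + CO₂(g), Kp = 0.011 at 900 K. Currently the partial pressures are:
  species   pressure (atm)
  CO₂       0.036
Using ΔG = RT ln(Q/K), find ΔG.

ΔG = 8.87 kJ/mol

(CaCO₃, CaO are pure solids — omitted from Qp.)
Qp = P(CO₂) = 0.0360
ΔG = RT ln(Qp/Kp) = (8.314 J mol⁻¹ K⁻¹)(900 K) × ln(0.0360/0.011)
   = (7.483 kJ/mol)(1.186) = 8.87 kJ/mol
ΔG > 0, so the forward reaction is non-spontaneous (proceeds in reverse).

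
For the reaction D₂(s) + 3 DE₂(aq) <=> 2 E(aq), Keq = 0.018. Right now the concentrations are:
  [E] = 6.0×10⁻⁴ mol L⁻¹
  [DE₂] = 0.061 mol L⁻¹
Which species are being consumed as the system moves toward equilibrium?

(D₂ is a pure solid — omitted from Q.)
Q = [E]² / [DE₂]³ = (6.0×10⁻⁴)² / (0.061)³ = 0.0016
Q = 0.0016 < Keq = 0.018: net forward reaction.

D₂, DE₂ (reactants)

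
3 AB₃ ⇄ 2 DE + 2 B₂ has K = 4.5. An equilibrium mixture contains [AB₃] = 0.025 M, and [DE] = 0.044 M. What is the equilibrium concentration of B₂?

At equilibrium, K = [DE]²·[B₂]² / [AB₃]³ = 4.5.
(0.044)²·([B₂])² / (0.025)³ = 4.5
[B₂]² = 0.0363 ⇒ [B₂] = 0.19 M

[B₂] = 0.19 M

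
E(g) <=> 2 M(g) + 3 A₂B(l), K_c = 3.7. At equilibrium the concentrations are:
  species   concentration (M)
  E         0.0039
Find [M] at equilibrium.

(A₂B is a pure liquid — omitted from K_c.)
At equilibrium, K_c = [M]² / [E] = 3.7.
([M])² / (0.0039) = 3.7
[M]² = 0.0144 ⇒ [M] = 0.12 M

[M] = 0.12 M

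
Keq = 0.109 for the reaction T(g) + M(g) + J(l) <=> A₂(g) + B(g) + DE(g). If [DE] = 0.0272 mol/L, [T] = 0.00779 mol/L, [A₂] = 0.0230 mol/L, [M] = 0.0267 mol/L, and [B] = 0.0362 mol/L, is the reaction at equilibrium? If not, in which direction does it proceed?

(J is a pure liquid — omitted from Q.)
Q = [A₂]·[B]·[DE] / ([T]·[M]) = (0.0230)·(0.0362)·(0.0272) / ((0.00779)·(0.0267)) = 0.109
Q = 0.109 = Keq, so the system is already at equilibrium.

no net change (already at equilibrium)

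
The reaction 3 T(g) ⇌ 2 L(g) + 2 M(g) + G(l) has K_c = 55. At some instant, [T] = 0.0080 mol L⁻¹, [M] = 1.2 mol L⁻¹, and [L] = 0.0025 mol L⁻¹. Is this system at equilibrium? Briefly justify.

(G is a pure liquid — omitted from Q_c.)
Q_c = [L]²·[M]² / [T]³ = (0.0025)²·(1.2)² / (0.0080)³ = 18
Q_c = 18 < K_c = 55: net forward reaction.

no; Q < K, reaction proceeds forward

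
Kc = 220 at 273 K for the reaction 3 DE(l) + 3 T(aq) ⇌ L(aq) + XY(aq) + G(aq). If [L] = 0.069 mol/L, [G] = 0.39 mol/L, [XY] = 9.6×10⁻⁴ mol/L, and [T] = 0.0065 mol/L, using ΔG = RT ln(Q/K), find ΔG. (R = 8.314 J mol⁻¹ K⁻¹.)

(DE is a pure liquid — omitted from Qc.)
Qc = [L]·[XY]·[G] / [T]³ = (0.069)·(9.6×10⁻⁴)·(0.39) / (0.0065)³ = 94.1
ΔG = RT ln(Qc/Kc) = (8.314 J mol⁻¹ K⁻¹)(273 K) × ln(94.1/220)
   = (2.270 kJ/mol)(-0.8493) = -1.93 kJ/mol
ΔG < 0, so the forward reaction is spontaneous (proceeds forward).

ΔG = -1.93 kJ/mol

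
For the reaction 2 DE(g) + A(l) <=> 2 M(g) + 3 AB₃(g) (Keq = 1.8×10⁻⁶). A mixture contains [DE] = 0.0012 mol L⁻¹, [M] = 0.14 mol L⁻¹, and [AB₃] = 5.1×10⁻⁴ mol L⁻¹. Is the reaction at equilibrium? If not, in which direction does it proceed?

(A is a pure liquid — omitted from Q.)
Q = [M]²·[AB₃]³ / [DE]² = (0.14)²·(5.1×10⁻⁴)³ / (0.0012)² = 1.8×10⁻⁶
Q = 1.8×10⁻⁶ = Keq, so the system is already at equilibrium.

neither direction; the system is at equilibrium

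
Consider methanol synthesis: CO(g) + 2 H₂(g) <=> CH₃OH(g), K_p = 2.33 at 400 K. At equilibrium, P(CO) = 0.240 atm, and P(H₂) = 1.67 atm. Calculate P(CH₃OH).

At equilibrium, K_p = P(CH₃OH) / (P(CO)·P(H₂)²) = 2.33.
(P(CH₃OH)) / ((0.240)·(1.67)²) = 2.33
P(CH₃OH) = 1.56 atm

P(CH₃OH) = 1.56 atm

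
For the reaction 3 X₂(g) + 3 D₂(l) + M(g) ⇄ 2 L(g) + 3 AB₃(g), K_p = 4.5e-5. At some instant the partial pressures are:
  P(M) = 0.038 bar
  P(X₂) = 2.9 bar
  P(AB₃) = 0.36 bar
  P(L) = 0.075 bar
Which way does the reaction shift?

(D₂ is a pure liquid — omitted from Q_p.)
Q_p = P(L)²·P(AB₃)³ / (P(X₂)³·P(M)) = (0.075)²·(0.36)³ / ((2.9)³·(0.038)) = 2.8e-4
Q_p = 2.8e-4 > K_p = 4.5e-5, so the reverse reaction proceeds.

toward reactants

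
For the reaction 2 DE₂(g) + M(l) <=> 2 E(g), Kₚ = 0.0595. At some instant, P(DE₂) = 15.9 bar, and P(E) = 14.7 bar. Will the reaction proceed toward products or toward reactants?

to the left

(M is a pure liquid — omitted from Qₚ.)
Qₚ = P(E)² / P(DE₂)² = (14.7)² / (15.9)² = 0.855
Qₚ = 0.855 > Kₚ = 0.0595, so the reverse reaction proceeds.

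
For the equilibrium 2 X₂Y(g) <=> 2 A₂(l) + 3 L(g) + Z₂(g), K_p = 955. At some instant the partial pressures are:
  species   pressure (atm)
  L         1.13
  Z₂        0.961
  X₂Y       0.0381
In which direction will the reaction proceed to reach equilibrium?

(A₂ is a pure liquid — omitted from Q_p.)
Q_p = P(L)³·P(Z₂) / P(X₂Y)² = (1.13)³·(0.961) / (0.0381)² = 955
Q_p = 955 = K_p, so the system is already at equilibrium.

no net change (already at equilibrium)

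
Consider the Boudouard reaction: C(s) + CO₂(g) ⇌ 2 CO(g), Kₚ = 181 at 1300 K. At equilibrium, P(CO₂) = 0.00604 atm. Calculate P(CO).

P(CO) = 1.05 atm

(C is a pure solid — omitted from Kₚ.)
At equilibrium, Kₚ = P(CO)² / P(CO₂) = 181.
(P(CO))² / (0.00604) = 181
P(CO)² = 1.09 ⇒ P(CO) = 1.05 atm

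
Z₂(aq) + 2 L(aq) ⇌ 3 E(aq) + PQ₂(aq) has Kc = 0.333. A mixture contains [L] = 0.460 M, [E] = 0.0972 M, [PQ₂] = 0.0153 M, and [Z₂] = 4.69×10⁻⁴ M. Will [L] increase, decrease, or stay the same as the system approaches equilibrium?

Qc = [E]³·[PQ₂] / ([Z₂]·[L]²) = (0.0972)³·(0.0153) / ((4.69×10⁻⁴)·(0.460)²) = 0.142
Qc = 0.142 < Kc = 0.333: net forward reaction.
L is a reactant, so it decreases.

decrease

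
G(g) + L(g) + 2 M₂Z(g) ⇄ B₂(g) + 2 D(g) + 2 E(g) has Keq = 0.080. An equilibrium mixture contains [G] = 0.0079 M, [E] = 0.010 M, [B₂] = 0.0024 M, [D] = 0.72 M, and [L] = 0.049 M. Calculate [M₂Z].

At equilibrium, Keq = [B₂]·[D]²·[E]² / ([G]·[L]·[M₂Z]²) = 0.080.
(0.0024)·(0.72)²·(0.010)² / ((0.0079)·(0.049)·([M₂Z])²) = 0.080
[M₂Z]² = 0.00402 ⇒ [M₂Z] = 0.063 M

[M₂Z] = 0.063 M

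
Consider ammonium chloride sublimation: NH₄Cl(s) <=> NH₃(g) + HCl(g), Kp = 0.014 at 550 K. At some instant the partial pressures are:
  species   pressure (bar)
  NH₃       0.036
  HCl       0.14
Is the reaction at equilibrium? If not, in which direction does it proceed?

forward (toward products)

(NH₄Cl is a pure solid — omitted from Qp.)
Qp = P(NH₃)·P(HCl) = (0.036)·(0.14) = 0.0050
Qp = 0.0050 < Kp = 0.014, so the forward reaction proceeds.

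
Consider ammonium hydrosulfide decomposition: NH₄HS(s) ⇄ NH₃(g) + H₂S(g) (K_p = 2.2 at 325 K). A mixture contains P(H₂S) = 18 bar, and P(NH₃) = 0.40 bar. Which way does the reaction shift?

to the left

(NH₄HS is a pure solid — omitted from Q_p.)
Q_p = P(NH₃)·P(H₂S) = (0.40)·(18) = 7.2
Q_p = 7.2 > K_p = 2.2, so the reverse reaction proceeds.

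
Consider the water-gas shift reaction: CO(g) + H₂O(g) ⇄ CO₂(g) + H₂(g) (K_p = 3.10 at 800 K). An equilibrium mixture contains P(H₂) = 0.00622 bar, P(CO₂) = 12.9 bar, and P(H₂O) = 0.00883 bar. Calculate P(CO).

At equilibrium, K_p = P(CO₂)·P(H₂) / (P(CO)·P(H₂O)) = 3.10.
(12.9)·(0.00622) / ((P(CO))·(0.00883)) = 3.10
P(CO) = 2.93 bar

P(CO) = 2.93 bar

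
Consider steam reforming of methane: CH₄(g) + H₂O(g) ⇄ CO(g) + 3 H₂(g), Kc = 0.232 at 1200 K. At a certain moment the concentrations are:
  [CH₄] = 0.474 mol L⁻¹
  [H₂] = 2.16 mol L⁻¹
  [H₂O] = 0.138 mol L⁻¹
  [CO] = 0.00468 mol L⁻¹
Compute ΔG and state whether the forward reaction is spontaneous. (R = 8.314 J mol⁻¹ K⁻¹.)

Qc = [CO]·[H₂]³ / ([CH₄]·[H₂O]) = (0.00468)·(2.16)³ / ((0.474)·(0.138)) = 0.721
ΔG = RT ln(Qc/Kc) = (8.314 J mol⁻¹ K⁻¹)(1200 K) × ln(0.721/0.232)
   = (9.977 kJ/mol)(1.134) = 11.3 kJ/mol
ΔG > 0, so the forward reaction is non-spontaneous (proceeds in reverse).

ΔG = 11.3 kJ/mol; the forward reaction is non-spontaneous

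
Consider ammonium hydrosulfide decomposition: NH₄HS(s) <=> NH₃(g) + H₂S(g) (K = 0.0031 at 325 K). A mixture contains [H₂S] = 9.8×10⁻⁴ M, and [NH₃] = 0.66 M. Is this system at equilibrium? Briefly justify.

no; Q < K, reaction proceeds forward

(NH₄HS is a pure solid — omitted from Q.)
Q = [NH₃]·[H₂S] = (0.66)·(9.8×10⁻⁴) = 6.5×10⁻⁴
Q = 6.5×10⁻⁴ < K = 0.0031: net forward reaction.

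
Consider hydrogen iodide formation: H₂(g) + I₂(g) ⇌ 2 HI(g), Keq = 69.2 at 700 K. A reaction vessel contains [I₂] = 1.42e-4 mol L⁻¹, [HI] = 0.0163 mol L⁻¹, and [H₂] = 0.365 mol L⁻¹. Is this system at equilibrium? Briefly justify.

Q = [HI]² / ([H₂]·[I₂]) = (0.0163)² / ((0.365)·(1.42e-4)) = 5.13
Q = 5.13 < Keq = 69.2: net forward reaction.

no; Q < K, reaction proceeds forward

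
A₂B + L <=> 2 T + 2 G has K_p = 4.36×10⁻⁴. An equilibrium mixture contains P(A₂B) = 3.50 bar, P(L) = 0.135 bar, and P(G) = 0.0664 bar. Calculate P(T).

P(T) = 0.216 bar

At equilibrium, K_p = P(T)²·P(G)² / (P(A₂B)·P(L)) = 4.36×10⁻⁴.
(P(T))²·(0.0664)² / ((3.50)·(0.135)) = 4.36×10⁻⁴
P(T)² = 0.0467 ⇒ P(T) = 0.216 bar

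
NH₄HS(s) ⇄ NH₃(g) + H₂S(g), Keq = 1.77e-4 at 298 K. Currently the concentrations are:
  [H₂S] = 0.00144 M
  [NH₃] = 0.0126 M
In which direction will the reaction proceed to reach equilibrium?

(NH₄HS is a pure solid — omitted from Q.)
Q = [NH₃]·[H₂S] = (0.0126)·(0.00144) = 1.81e-5
Q = 1.81e-5 < Keq = 1.77e-4, so the forward reaction proceeds.

forward (toward products)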